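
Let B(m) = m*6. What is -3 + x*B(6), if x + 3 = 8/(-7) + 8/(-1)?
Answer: -3081/7 ≈ -440.14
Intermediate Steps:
x = -85/7 (x = -3 + (8/(-7) + 8/(-1)) = -3 + (8*(-⅐) + 8*(-1)) = -3 + (-8/7 - 8) = -3 - 64/7 = -85/7 ≈ -12.143)
B(m) = 6*m
-3 + x*B(6) = -3 - 510*6/7 = -3 - 85/7*36 = -3 - 3060/7 = -3081/7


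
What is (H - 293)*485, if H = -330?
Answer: -302155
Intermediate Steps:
(H - 293)*485 = (-330 - 293)*485 = -623*485 = -302155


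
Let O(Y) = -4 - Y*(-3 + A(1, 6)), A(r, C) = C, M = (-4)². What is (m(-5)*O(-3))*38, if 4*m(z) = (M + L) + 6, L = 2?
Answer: 1140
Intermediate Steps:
M = 16
m(z) = 6 (m(z) = ((16 + 2) + 6)/4 = (18 + 6)/4 = (¼)*24 = 6)
O(Y) = -4 - 3*Y (O(Y) = -4 - Y*(-3 + 6) = -4 - Y*3 = -4 - 3*Y)
(m(-5)*O(-3))*38 = (6*(-4 - 3*(-3)))*38 = (6*(-4 + 9))*38 = (6*5)*38 = 30*38 = 1140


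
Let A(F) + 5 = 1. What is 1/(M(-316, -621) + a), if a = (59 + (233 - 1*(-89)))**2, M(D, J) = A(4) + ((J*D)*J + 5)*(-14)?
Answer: 1/1706220871 ≈ 5.8609e-10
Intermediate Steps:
A(F) = -4 (A(F) = -5 + 1 = -4)
M(D, J) = -74 - 14*D*J**2 (M(D, J) = -4 + ((J*D)*J + 5)*(-14) = -4 + ((D*J)*J + 5)*(-14) = -4 + (D*J**2 + 5)*(-14) = -4 + (5 + D*J**2)*(-14) = -4 + (-70 - 14*D*J**2) = -74 - 14*D*J**2)
a = 145161 (a = (59 + (233 + 89))**2 = (59 + 322)**2 = 381**2 = 145161)
1/(M(-316, -621) + a) = 1/((-74 - 14*(-316)*(-621)**2) + 145161) = 1/((-74 - 14*(-316)*385641) + 145161) = 1/((-74 + 1706075784) + 145161) = 1/(1706075710 + 145161) = 1/1706220871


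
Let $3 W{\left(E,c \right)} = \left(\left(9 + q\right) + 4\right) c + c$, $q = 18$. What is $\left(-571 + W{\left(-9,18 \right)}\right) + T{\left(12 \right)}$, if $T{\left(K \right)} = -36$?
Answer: $-415$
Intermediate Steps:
$W{\left(E,c \right)} = \frac{32 c}{3}$ ($W{\left(E,c \right)} = \frac{\left(\left(9 + 18\right) + 4\right) c + c}{3} = \frac{\left(27 + 4\right) c + c}{3} = \frac{31 c + c}{3} = \frac{32 c}{3}$)
$\left(-571 + W{\left(-9,18 \right)}\right) + T{\left(12 \right)} = \left(-571 + \frac{32}{3} \cdot 18\right) - 36 = \left(-571 + 192\right) - 36 = -379 - 36 = -415$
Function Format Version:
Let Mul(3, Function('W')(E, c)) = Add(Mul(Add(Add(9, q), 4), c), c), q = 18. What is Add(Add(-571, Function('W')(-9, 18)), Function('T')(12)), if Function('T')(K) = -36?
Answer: -415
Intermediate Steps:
Function('W')(E, c) = Mul(Rational(32, 3), c) (Function('W')(E, c) = Mul(Rational(1, 3), Add(Mul(Add(Add(9, 18), 4), c), c)) = Mul(Rational(1, 3), Add(Mul(Add(27, 4), c), c)) = Mul(Rational(1, 3), Add(Mul(31, c), c)) = Mul(Rational(1, 3), Mul(32, c)) = Mul(Rational(32, 3), c))
Add(Add(-571, Function('W')(-9, 18)), Function('T')(12)) = Add(Add(-571, Mul(Rational(32, 3), 18)), -36) = Add(Add(-571, 192), -36) = Add(-379, -36) = -415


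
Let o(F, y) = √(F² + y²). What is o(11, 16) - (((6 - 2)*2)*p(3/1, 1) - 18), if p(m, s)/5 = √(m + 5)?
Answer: 18 + √377 - 80*√2 ≈ -75.721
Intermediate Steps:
p(m, s) = 5*√(5 + m) (p(m, s) = 5*√(m + 5) = 5*√(5 + m))
o(11, 16) - (((6 - 2)*2)*p(3/1, 1) - 18) = √(11² + 16²) - (((6 - 2)*2)*(5*√(5 + 3/1)) - 18) = √(121 + 256) - ((4*2)*(5*√(5 + 3*1)) - 18) = √377 - (8*(5*√(5 + 3)) - 18) = √377 - (8*(5*√8) - 18) = √377 - (8*(5*(2*√2)) - 18) = √377 - (8*(10*√2) - 18) = √377 - (80*√2 - 18) = √377 - (-18 + 80*√2) = √377 + (18 - 80*√2) = 18 + √377 - 80*√2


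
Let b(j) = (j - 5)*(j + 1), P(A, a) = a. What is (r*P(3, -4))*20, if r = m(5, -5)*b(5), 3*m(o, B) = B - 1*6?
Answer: 0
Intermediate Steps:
m(o, B) = -2 + B/3 (m(o, B) = (B - 1*6)/3 = (B - 6)/3 = (-6 + B)/3 = -2 + B/3)
b(j) = (1 + j)*(-5 + j) (b(j) = (-5 + j)*(1 + j) = (1 + j)*(-5 + j))
r = 0 (r = (-2 + (1/3)*(-5))*(-5 + 5**2 - 4*5) = (-2 - 5/3)*(-5 + 25 - 20) = -11/3*0 = 0)
(r*P(3, -4))*20 = (0*(-4))*20 = 0*20 = 0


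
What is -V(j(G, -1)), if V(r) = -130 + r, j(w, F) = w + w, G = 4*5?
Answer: 90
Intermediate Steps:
G = 20
j(w, F) = 2*w
-V(j(G, -1)) = -(-130 + 2*20) = -(-130 + 40) = -1*(-90) = 90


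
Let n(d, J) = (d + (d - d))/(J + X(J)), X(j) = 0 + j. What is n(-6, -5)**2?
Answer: 9/25 ≈ 0.36000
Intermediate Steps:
X(j) = j
n(d, J) = d/(2*J) (n(d, J) = (d + (d - d))/(J + J) = (d + 0)/((2*J)) = d*(1/(2*J)) = d/(2*J))
n(-6, -5)**2 = ((1/2)*(-6)/(-5))**2 = ((1/2)*(-6)*(-1/5))**2 = (3/5)**2 = 9/25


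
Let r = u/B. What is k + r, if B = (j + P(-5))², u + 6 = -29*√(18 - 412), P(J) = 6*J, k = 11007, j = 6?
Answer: 1056671/96 - 29*I*√394/576 ≈ 11007.0 - 0.99936*I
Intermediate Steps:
u = -6 - 29*I*√394 (u = -6 - 29*√(18 - 412) = -6 - 29*I*√394 ≈ -6.0 - 575.63*I)
B = 576 (B = (6 + 6*(-5))² = (6 - 30)² = (-24)² = 576)
r = -1/96 - 29*I*√394/576 (r = (-6 - 29*I*√394)/576 = (-6 - 29*I*√394)*(1/576) = -1/96 - 29*I*√394/576 ≈ -0.010417 - 0.99936*I)
k + r = 11007 + (-1/96 - 29*I*√394/576) = 1056671/96 - 29*I*√394/576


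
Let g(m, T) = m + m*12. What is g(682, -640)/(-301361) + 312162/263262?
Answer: 15289895265/13222816597 ≈ 1.1563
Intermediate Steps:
g(m, T) = 13*m (g(m, T) = m + 12*m = 13*m)
g(682, -640)/(-301361) + 312162/263262 = (13*682)/(-301361) + 312162/263262 = 8866*(-1/301361) + 312162*(1/263262) = -8866/301361 + 52027/43877 = 15289895265/13222816597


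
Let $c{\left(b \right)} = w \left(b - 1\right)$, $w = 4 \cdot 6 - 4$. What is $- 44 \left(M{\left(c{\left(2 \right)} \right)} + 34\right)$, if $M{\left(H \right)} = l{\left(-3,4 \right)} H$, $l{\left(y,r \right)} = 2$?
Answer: $-3256$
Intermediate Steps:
$w = 20$ ($w = 24 - 4 = 20$)
$c{\left(b \right)} = -20 + 20 b$ ($c{\left(b \right)} = 20 \left(b - 1\right) = 20 \left(-1 + b\right) = -20 + 20 b$)
$M{\left(H \right)} = 2 H$
$- 44 \left(M{\left(c{\left(2 \right)} \right)} + 34\right) = - 44 \left(2 \left(-20 + 20 \cdot 2\right) + 34\right) = - 44 \left(2 \left(-20 + 40\right) + 34\right) = - 44 \left(2 \cdot 20 + 34\right) = - 44 \left(40 + 34\right) = \left(-44\right) 74 = -3256$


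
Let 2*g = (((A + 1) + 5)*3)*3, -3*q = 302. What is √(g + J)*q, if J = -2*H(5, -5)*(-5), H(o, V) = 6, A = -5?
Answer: -151*√258/3 ≈ -808.47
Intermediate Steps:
J = 60 (J = -2*6*(-5) = -12*(-5) = 60)
q = -302/3 (q = -⅓*302 = -302/3 ≈ -100.67)
g = 9/2 (g = ((((-5 + 1) + 5)*3)*3)/2 = (((-4 + 5)*3)*3)/2 = ((1*3)*3)/2 = (3*3)/2 = (½)*9 = 9/2 ≈ 4.5000)
√(g + J)*q = √(9/2 + 60)*(-302/3) = √(129/2)*(-302/3) = (√258/2)*(-302/3) = -151*√258/3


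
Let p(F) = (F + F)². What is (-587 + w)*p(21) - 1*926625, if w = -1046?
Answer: -3807237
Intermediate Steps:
p(F) = 4*F² (p(F) = (2*F)² = 4*F²)
(-587 + w)*p(21) - 1*926625 = (-587 - 1046)*(4*21²) - 1*926625 = -6532*441 - 926625 = -1633*1764 - 926625 = -2880612 - 926625 = -3807237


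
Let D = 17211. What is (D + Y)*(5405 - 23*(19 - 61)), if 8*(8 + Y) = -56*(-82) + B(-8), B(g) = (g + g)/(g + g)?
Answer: 906064507/8 ≈ 1.1326e+8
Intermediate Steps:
B(g) = 1 (B(g) = (2*g)/((2*g)) = (2*g)*(1/(2*g)) = 1)
Y = 4529/8 (Y = -8 + (-56*(-82) + 1)/8 = -8 + (4592 + 1)/8 = -8 + (1/8)*4593 = -8 + 4593/8 = 4529/8 ≈ 566.13)
(D + Y)*(5405 - 23*(19 - 61)) = (17211 + 4529/8)*(5405 - 23*(19 - 61)) = 142217*(5405 - 23*(-42))/8 = 142217*(5405 + 966)/8 = (142217/8)*6371 = 906064507/8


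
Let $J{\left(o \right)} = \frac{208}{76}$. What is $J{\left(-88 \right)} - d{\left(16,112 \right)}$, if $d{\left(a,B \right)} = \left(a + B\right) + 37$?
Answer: $- \frac{3083}{19} \approx -162.26$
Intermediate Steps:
$J{\left(o \right)} = \frac{52}{19}$ ($J{\left(o \right)} = 208 \cdot \frac{1}{76} = \frac{52}{19}$)
$d{\left(a,B \right)} = 37 + B + a$ ($d{\left(a,B \right)} = \left(B + a\right) + 37 = 37 + B + a$)
$J{\left(-88 \right)} - d{\left(16,112 \right)} = \frac{52}{19} - \left(37 + 112 + 16\right) = \frac{52}{19} - 165 = - \frac{3083}{19}$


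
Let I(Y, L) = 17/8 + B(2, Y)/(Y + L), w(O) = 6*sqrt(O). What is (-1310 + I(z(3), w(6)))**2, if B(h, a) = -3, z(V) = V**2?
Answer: 8208067259/4800 + 52307*sqrt(6)/150 ≈ 1.7109e+6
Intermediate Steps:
I(Y, L) = 17/8 - 3/(L + Y) (I(Y, L) = 17/8 - 3/(Y + L) = 17*(1/8) - 3/(L + Y) = 17/8 - 3/(L + Y))
(-1310 + I(z(3), w(6)))**2 = (-1310 + (-24 + 17*(6*sqrt(6)) + 17*3**2)/(8*(6*sqrt(6) + 3**2)))**2 = (-1310 + (-24 + 102*sqrt(6) + 17*9)/(8*(6*sqrt(6) + 9)))**2 = (-1310 + (-24 + 102*sqrt(6) + 153)/(8*(9 + 6*sqrt(6))))**2 = (-1310 + (129 + 102*sqrt(6))/(8*(9 + 6*sqrt(6))))**2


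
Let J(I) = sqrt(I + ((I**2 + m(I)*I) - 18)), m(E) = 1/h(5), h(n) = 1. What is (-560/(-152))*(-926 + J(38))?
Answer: -64820/19 + 70*sqrt(1502)/19 ≈ -3268.8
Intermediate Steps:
m(E) = 1 (m(E) = 1/1 = 1)
J(I) = sqrt(-18 + I**2 + 2*I) (J(I) = sqrt(I + ((I**2 + 1*I) - 18)) = sqrt(I + ((I**2 + I) - 18)) = sqrt(I + ((I + I**2) - 18)) = sqrt(I + (-18 + I + I**2)) = sqrt(-18 + I**2 + 2*I))
(-560/(-152))*(-926 + J(38)) = (-560/(-152))*(-926 + sqrt(-18 + 38**2 + 2*38)) = (-560*(-1)/152)*(-926 + sqrt(-18 + 1444 + 76)) = (-1*(-70/19))*(-926 + sqrt(1502)) = 70*(-926 + sqrt(1502))/19 = -64820/19 + 70*sqrt(1502)/19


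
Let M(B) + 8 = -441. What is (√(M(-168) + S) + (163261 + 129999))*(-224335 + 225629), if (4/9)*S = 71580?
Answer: 379478440 + 1294*√160606 ≈ 3.8000e+8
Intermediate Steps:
S = 161055 (S = (9/4)*71580 = 161055)
M(B) = -449 (M(B) = -8 - 441 = -449)
(√(M(-168) + S) + (163261 + 129999))*(-224335 + 225629) = (√(-449 + 161055) + (163261 + 129999))*(-224335 + 225629) = (√160606 + 293260)*1294 = (293260 + √160606)*1294 = 379478440 + 1294*√160606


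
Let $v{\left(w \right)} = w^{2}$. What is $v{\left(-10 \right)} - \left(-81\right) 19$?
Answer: $1639$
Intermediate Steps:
$v{\left(-10 \right)} - \left(-81\right) 19 = \left(-10\right)^{2} - \left(-81\right) 19 = 100 - -1539 = 100 + 1539 = 1639$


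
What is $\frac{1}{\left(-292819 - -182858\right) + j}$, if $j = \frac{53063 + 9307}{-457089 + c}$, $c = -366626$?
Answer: $- \frac{164743}{18115317497} \approx -9.0941 \cdot 10^{-6}$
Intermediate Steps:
$j = - \frac{12474}{164743}$ ($j = \frac{53063 + 9307}{-457089 - 366626} = \frac{62370}{-823715} = 62370 \left(- \frac{1}{823715}\right) = - \frac{12474}{164743} \approx -0.075718$)
$\frac{1}{\left(-292819 - -182858\right) + j} = \frac{1}{\left(-292819 - -182858\right) - \frac{12474}{164743}} = \frac{1}{\left(-292819 + 182858\right) - \frac{12474}{164743}} = \frac{1}{-109961 - \frac{12474}{164743}} = \frac{1}{- \frac{18115317497}{164743}} = - \frac{164743}{18115317497}$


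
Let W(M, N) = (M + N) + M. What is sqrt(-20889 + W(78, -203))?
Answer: 2*I*sqrt(5234) ≈ 144.69*I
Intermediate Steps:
W(M, N) = N + 2*M
sqrt(-20889 + W(78, -203)) = sqrt(-20889 + (-203 + 2*78)) = sqrt(-20889 + (-203 + 156)) = sqrt(-20889 - 47) = sqrt(-20936) = 2*I*sqrt(5234)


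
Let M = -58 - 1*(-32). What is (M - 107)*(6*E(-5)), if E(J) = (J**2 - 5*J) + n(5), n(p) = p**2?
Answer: -59850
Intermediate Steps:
M = -26 (M = -58 + 32 = -26)
E(J) = 25 + J**2 - 5*J (E(J) = (J**2 - 5*J) + 5**2 = (J**2 - 5*J) + 25 = 25 + J**2 - 5*J)
(M - 107)*(6*E(-5)) = (-26 - 107)*(6*(25 + (-5)**2 - 5*(-5))) = -798*(25 + 25 + 25) = -798*75 = -133*450 = -59850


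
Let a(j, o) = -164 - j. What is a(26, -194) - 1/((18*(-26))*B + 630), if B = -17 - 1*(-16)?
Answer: -208621/1098 ≈ -190.00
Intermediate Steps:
B = -1 (B = -17 + 16 = -1)
a(26, -194) - 1/((18*(-26))*B + 630) = (-164 - 1*26) - 1/((18*(-26))*(-1) + 630) = (-164 - 26) - 1/(-468*(-1) + 630) = -190 - 1/(468 + 630) = -190 - 1/1098 = -208621/1098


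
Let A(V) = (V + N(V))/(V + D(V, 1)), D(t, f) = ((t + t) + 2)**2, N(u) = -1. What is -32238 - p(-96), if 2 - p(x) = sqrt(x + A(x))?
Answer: -32240 + I*sqrt(31111785481)/18002 ≈ -32240.0 + 9.7981*I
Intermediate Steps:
D(t, f) = (2 + 2*t)**2 (D(t, f) = (2*t + 2)**2 = (2 + 2*t)**2)
A(V) = (-1 + V)/(V + 4*(1 + V)**2) (A(V) = (V - 1)/(V + 4*(1 + V)**2) = (-1 + V)/(V + 4*(1 + V)**2))
p(x) = 2 - sqrt(x + (-1 + x)/(x + 4*(1 + x)**2))
-32238 - p(-96) = -32238 - (2 - sqrt((-1 - 96 - 96*(-96 + 4*(1 - 96)**2))/(-96 + 4*(1 - 96)**2))) = -32238 - (2 - sqrt((-1 - 96 - 96*(-96 + 4*(-95)**2))/(-96 + 4*(-95)**2))) = -32238 - (2 - sqrt((-1 - 96 - 96*(-96 + 4*9025))/(-96 + 4*9025))) = -32238 - (2 - sqrt((-1 - 96 - 96*(-96 + 36100))/(-96 + 36100))) = -32238 - (2 - sqrt((-1 - 96 - 96*36004)/36004)) = -32238 - (2 - sqrt((-1 - 96 - 3456384)/36004)) = -32238 - (2 - sqrt((1/36004)*(-3456481))) = -32238 - (2 - sqrt(-3456481/36004)) = -32238 - (2 - I*sqrt(31111785481)/18002) = -32238 + (-2 + I*sqrt(31111785481)/18002) = -32240 + I*sqrt(31111785481)/18002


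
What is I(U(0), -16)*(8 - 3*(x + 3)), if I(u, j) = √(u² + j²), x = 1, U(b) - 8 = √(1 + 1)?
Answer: -4*√(322 + 16*√2) ≈ -74.257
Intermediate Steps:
U(b) = 8 + √2 (U(b) = 8 + √(1 + 1) = 8 + √2)
I(u, j) = √(j² + u²)
I(U(0), -16)*(8 - 3*(x + 3)) = √((-16)² + (8 + √2)²)*(8 - 3*(1 + 3)) = √(256 + (8 + √2)²)*(8 - 3*4) = √(256 + (8 + √2)²)*(8 - 1*12) = √(256 + (8 + √2)²)*(8 - 12) = √(256 + (8 + √2)²)*(-4) = -4*√(256 + (8 + √2)²)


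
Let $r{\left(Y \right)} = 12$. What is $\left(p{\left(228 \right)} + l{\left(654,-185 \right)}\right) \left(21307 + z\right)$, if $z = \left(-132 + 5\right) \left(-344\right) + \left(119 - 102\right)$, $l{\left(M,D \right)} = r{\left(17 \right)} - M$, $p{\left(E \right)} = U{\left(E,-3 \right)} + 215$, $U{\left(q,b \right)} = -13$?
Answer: $-28605280$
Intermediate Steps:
$p{\left(E \right)} = 202$ ($p{\left(E \right)} = -13 + 215 = 202$)
$l{\left(M,D \right)} = 12 - M$
$z = 43705$ ($z = \left(-127\right) \left(-344\right) + 17 = 43688 + 17 = 43705$)
$\left(p{\left(228 \right)} + l{\left(654,-185 \right)}\right) \left(21307 + z\right) = \left(202 + \left(12 - 654\right)\right) \left(21307 + 43705\right) = \left(202 + \left(12 - 654\right)\right) 65012 = \left(202 - 642\right) 65012 = \left(-440\right) 65012 = -28605280$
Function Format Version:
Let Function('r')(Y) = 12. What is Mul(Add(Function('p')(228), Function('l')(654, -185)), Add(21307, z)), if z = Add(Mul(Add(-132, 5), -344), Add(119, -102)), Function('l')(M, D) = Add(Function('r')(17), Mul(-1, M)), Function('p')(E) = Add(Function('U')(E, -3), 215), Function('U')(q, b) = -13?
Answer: -28605280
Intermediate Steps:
Function('p')(E) = 202 (Function('p')(E) = Add(-13, 215) = 202)
Function('l')(M, D) = Add(12, Mul(-1, M))
z = 43705 (z = Add(Mul(-127, -344), 17) = Add(43688, 17) = 43705)
Mul(Add(Function('p')(228), Function('l')(654, -185)), Add(21307, z)) = Mul(Add(202, Add(12, Mul(-1, 654))), Add(21307, 43705)) = Mul(Add(202, Add(12, -654)), 65012) = Mul(Add(202, -642), 65012) = Mul(-440, 65012) = -28605280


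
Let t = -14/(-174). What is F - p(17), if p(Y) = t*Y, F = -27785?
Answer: -2417414/87 ≈ -27786.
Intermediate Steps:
t = 7/87 (t = -14*(-1/174) = 7/87 ≈ 0.080460)
p(Y) = 7*Y/87
F - p(17) = -27785 - 7*17/87 = -27785 - 1*119/87 = -27785 - 119/87 = -2417414/87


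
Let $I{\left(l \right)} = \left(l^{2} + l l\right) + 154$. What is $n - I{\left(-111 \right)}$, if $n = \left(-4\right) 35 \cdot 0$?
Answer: $-24796$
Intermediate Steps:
$n = 0$ ($n = \left(-140\right) 0 = 0$)
$I{\left(l \right)} = 154 + 2 l^{2}$ ($I{\left(l \right)} = \left(l^{2} + l^{2}\right) + 154 = 2 l^{2} + 154 = 154 + 2 l^{2}$)
$n - I{\left(-111 \right)} = 0 - \left(154 + 2 \left(-111\right)^{2}\right) = 0 - \left(154 + 2 \cdot 12321\right) = 0 - \left(154 + 24642\right) = 0 - 24796 = -24796$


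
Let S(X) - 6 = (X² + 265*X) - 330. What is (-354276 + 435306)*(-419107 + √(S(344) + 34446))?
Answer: -33960240210 + 81030*√243618 ≈ -3.3920e+10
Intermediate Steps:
S(X) = -324 + X² + 265*X (S(X) = 6 + ((X² + 265*X) - 330) = 6 + (-330 + X² + 265*X) = -324 + X² + 265*X)
(-354276 + 435306)*(-419107 + √(S(344) + 34446)) = (-354276 + 435306)*(-419107 + √((-324 + 344² + 265*344) + 34446)) = 81030*(-419107 + √((-324 + 118336 + 91160) + 34446)) = 81030*(-419107 + √(209172 + 34446)) = 81030*(-419107 + √243618) = -33960240210 + 81030*√243618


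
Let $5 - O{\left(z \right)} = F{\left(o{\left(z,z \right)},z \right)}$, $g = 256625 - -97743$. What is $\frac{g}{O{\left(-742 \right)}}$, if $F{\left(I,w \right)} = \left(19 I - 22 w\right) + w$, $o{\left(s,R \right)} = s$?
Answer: $- \frac{354368}{1479} \approx -239.6$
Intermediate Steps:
$g = 354368$ ($g = 256625 + 97743 = 354368$)
$F{\left(I,w \right)} = - 21 w + 19 I$ ($F{\left(I,w \right)} = \left(- 22 w + 19 I\right) + w = - 21 w + 19 I$)
$O{\left(z \right)} = 5 + 2 z$ ($O{\left(z \right)} = 5 - \left(- 21 z + 19 z\right) = 5 - - 2 z = 5 + 2 z$)
$\frac{g}{O{\left(-742 \right)}} = \frac{354368}{5 + 2 \left(-742\right)} = \frac{354368}{5 - 1484} = \frac{354368}{-1479} = 354368 \left(- \frac{1}{1479}\right) = - \frac{354368}{1479}$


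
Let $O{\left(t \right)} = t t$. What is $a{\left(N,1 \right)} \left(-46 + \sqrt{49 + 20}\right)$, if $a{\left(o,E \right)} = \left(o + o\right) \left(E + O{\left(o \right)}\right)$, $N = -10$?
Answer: $92920 - 2020 \sqrt{69} \approx 76141.0$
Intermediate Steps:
$O{\left(t \right)} = t^{2}$
$a{\left(o,E \right)} = 2 o \left(E + o^{2}\right)$ ($a{\left(o,E \right)} = \left(o + o\right) \left(E + o^{2}\right) = 2 o \left(E + o^{2}\right)$)
$a{\left(N,1 \right)} \left(-46 + \sqrt{49 + 20}\right) = 2 \left(-10\right) \left(1 + \left(-10\right)^{2}\right) \left(-46 + \sqrt{49 + 20}\right) = 2 \left(-10\right) \left(1 + 100\right) \left(-46 + \sqrt{69}\right) = 2 \left(-10\right) 101 \left(-46 + \sqrt{69}\right) = - 2020 \left(-46 + \sqrt{69}\right) = 92920 - 2020 \sqrt{69}$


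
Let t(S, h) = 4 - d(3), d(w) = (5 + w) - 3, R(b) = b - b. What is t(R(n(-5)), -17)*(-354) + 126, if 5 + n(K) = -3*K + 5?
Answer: 480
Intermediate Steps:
n(K) = -3*K (n(K) = -5 + (-3*K + 5) = -5 + (5 - 3*K) = -3*K)
R(b) = 0
d(w) = 2 + w
t(S, h) = -1 (t(S, h) = 4 - (2 + 3) = 4 - 1*5 = 4 - 5 = -1)
t(R(n(-5)), -17)*(-354) + 126 = -1*(-354) + 126 = 354 + 126 = 480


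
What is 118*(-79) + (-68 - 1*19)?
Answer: -9409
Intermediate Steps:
118*(-79) + (-68 - 1*19) = -9322 + (-68 - 19) = -9322 - 87 = -9409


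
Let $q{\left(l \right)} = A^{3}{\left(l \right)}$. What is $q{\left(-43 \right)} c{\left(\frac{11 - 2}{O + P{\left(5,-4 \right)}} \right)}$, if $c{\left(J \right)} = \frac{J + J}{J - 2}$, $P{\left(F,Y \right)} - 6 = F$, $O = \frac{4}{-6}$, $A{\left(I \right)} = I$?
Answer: $\frac{4293378}{35} \approx 1.2267 \cdot 10^{5}$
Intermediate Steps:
$O = - \frac{2}{3}$ ($O = 4 \left(- \frac{1}{6}\right) = - \frac{2}{3} \approx -0.66667$)
$P{\left(F,Y \right)} = 6 + F$
$q{\left(l \right)} = l^{3}$
$c{\left(J \right)} = \frac{2 J}{-2 + J}$
$q{\left(-43 \right)} c{\left(\frac{11 - 2}{O + P{\left(5,-4 \right)}} \right)} = \left(-43\right)^{3} \frac{2 \frac{11 - 2}{- \frac{2}{3} + \left(6 + 5\right)}}{-2 + \frac{11 - 2}{- \frac{2}{3} + \left(6 + 5\right)}} = - 79507 \frac{2 \frac{9}{- \frac{2}{3} + 11}}{-2 + \frac{9}{- \frac{2}{3} + 11}} = - 79507 \frac{2 \frac{9}{\frac{31}{3}}}{-2 + \frac{9}{\frac{31}{3}}} = - 79507 \frac{2 \cdot 9 \cdot \frac{3}{31}}{-2 + 9 \cdot \frac{3}{31}} = - 79507 \cdot 2 \cdot \frac{27}{31} \frac{1}{-2 + \frac{27}{31}} = - 79507 \cdot 2 \cdot \frac{27}{31} \frac{1}{- \frac{35}{31}} = - 79507 \cdot 2 \cdot \frac{27}{31} \left(- \frac{31}{35}\right) = \left(-79507\right) \left(- \frac{54}{35}\right) = \frac{4293378}{35}$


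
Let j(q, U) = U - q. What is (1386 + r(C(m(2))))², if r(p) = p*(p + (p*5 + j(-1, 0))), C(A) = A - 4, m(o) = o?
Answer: 1982464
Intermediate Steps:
C(A) = -4 + A
r(p) = p*(1 + 6*p) (r(p) = p*(p + (p*5 + (0 - 1*(-1)))) = p*(p + (5*p + (0 + 1))) = p*(p + (5*p + 1)) = p*(p + (1 + 5*p)) = p*(1 + 6*p))
(1386 + r(C(m(2))))² = (1386 + (-4 + 2)*(1 + 6*(-4 + 2)))² = (1386 - 2*(1 + 6*(-2)))² = (1386 - 2*(1 - 12))² = (1386 - 2*(-11))² = (1386 + 22)² = 1408² = 1982464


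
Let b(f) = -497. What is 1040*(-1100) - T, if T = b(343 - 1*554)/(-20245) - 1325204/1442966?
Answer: -16709735239439561/14606423335 ≈ -1.1440e+6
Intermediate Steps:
T = -13055800439/14606423335 (T = -497/(-20245) - 1325204/1442966 = -497*(-1/20245) - 1325204*1/1442966 = 497/20245 - 662602/721483 = -13055800439/14606423335 ≈ -0.89384)
1040*(-1100) - T = 1040*(-1100) - 1*(-13055800439/14606423335) = -1144000 + 13055800439/14606423335 = -16709735239439561/14606423335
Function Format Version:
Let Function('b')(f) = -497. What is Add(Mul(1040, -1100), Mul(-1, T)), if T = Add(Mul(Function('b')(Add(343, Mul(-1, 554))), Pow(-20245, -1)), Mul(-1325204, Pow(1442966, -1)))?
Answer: Rational(-16709735239439561, 14606423335) ≈ -1.1440e+6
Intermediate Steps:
T = Rational(-13055800439, 14606423335) (T = Add(Mul(-497, Pow(-20245, -1)), Mul(-1325204, Pow(1442966, -1))) = Add(Mul(-497, Rational(-1, 20245)), Mul(-1325204, Rational(1, 1442966))) = Add(Rational(497, 20245), Rational(-662602, 721483)) = Rational(-13055800439, 14606423335) ≈ -0.89384)
Add(Mul(1040, -1100), Mul(-1, T)) = Add(Mul(1040, -1100), Mul(-1, Rational(-13055800439, 14606423335))) = Add(-1144000, Rational(13055800439, 14606423335)) = Rational(-16709735239439561, 14606423335)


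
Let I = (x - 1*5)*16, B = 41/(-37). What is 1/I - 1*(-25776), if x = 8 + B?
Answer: 28869157/1120 ≈ 25776.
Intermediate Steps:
B = -41/37 (B = 41*(-1/37) = -41/37 ≈ -1.1081)
x = 255/37 (x = 8 - 41/37 = 255/37 ≈ 6.8919)
I = 1120/37 (I = (255/37 - 1*5)*16 = (255/37 - 5)*16 = (70/37)*16 = 1120/37 ≈ 30.270)
1/I - 1*(-25776) = 1/(1120/37) - 1*(-25776) = 37/1120 + 25776 = 28869157/1120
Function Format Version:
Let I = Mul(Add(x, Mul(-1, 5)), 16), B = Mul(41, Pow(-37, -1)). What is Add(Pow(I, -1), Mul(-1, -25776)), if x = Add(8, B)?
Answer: Rational(28869157, 1120) ≈ 25776.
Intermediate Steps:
B = Rational(-41, 37) (B = Mul(41, Rational(-1, 37)) = Rational(-41, 37) ≈ -1.1081)
x = Rational(255, 37) (x = Add(8, Rational(-41, 37)) = Rational(255, 37) ≈ 6.8919)
I = Rational(1120, 37) (I = Mul(Add(Rational(255, 37), Mul(-1, 5)), 16) = Mul(Add(Rational(255, 37), -5), 16) = Mul(Rational(70, 37), 16) = Rational(1120, 37) ≈ 30.270)
Add(Pow(I, -1), Mul(-1, -25776)) = Add(Pow(Rational(1120, 37), -1), Mul(-1, -25776)) = Add(Rational(37, 1120), 25776) = Rational(28869157, 1120)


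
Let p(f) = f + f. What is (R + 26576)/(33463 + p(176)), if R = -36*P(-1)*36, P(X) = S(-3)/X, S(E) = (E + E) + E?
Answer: 14912/33815 ≈ 0.44099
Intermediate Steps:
p(f) = 2*f
S(E) = 3*E (S(E) = 2*E + E = 3*E)
P(X) = -9/X (P(X) = (3*(-3))/X = -9/X)
R = -11664 (R = -(-324)/(-1)*36 = -(-324)*(-1)*36 = -36*9*36 = -324*36 = -11664)
(R + 26576)/(33463 + p(176)) = (-11664 + 26576)/(33463 + 2*176) = 14912/(33463 + 352) = 14912/33815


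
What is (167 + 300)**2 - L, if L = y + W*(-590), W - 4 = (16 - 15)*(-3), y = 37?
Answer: 218642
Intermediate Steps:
W = 1 (W = 4 + (16 - 15)*(-3) = 4 + 1*(-3) = 4 - 3 = 1)
L = -553 (L = 37 + 1*(-590) = 37 - 590 = -553)
(167 + 300)**2 - L = (167 + 300)**2 - 1*(-553) = 467**2 + 553 = 218089 + 553 = 218642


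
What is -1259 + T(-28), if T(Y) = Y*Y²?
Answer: -23211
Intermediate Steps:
T(Y) = Y³
-1259 + T(-28) = -1259 + (-28)³ = -1259 - 21952 = -23211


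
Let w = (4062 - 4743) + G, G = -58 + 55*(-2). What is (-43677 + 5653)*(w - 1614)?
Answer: 93653112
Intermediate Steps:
G = -168 (G = -58 - 110 = -168)
w = -849 (w = (4062 - 4743) - 168 = -681 - 168 = -849)
(-43677 + 5653)*(w - 1614) = (-43677 + 5653)*(-849 - 1614) = -38024*(-2463) = 93653112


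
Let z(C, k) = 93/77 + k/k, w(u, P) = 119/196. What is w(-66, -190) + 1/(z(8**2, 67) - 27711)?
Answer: 36268653/59740156 ≈ 0.60711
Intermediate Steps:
w(u, P) = 17/28 (w(u, P) = 119*(1/196) = 17/28)
z(C, k) = 170/77 (z(C, k) = 93*(1/77) + 1 = 93/77 + 1 = 170/77)
w(-66, -190) + 1/(z(8**2, 67) - 27711) = 17/28 + 1/(170/77 - 27711) = 17/28 + 1/(-2133577/77) = 17/28 - 77/2133577 = 36268653/59740156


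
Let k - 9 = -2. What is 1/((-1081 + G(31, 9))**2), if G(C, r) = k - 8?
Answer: 1/1170724 ≈ 8.5417e-7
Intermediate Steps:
k = 7 (k = 9 - 2 = 7)
G(C, r) = -1 (G(C, r) = 7 - 8 = -1)
1/((-1081 + G(31, 9))**2) = 1/((-1081 - 1)**2) = 1/((-1082)**2) = 1/1170724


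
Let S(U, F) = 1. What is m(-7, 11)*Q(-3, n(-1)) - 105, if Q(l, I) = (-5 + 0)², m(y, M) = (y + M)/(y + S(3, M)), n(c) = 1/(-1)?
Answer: -365/3 ≈ -121.67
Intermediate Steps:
n(c) = -1
m(y, M) = (M + y)/(1 + y) (m(y, M) = (y + M)/(y + 1) = (M + y)/(1 + y))
Q(l, I) = 25 (Q(l, I) = (-5)² = 25)
m(-7, 11)*Q(-3, n(-1)) - 105 = ((11 - 7)/(1 - 7))*25 - 105 = (4/(-6))*25 - 105 = -⅙*4*25 - 105 = -⅔*25 - 105 = -50/3 - 105 = -365/3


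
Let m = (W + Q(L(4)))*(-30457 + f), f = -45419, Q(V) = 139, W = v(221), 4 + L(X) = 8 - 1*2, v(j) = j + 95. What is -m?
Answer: 34523580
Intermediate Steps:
v(j) = 95 + j
L(X) = 2 (L(X) = -4 + (8 - 1*2) = -4 + (8 - 2) = -4 + 6 = 2)
W = 316 (W = 95 + 221 = 316)
m = -34523580 (m = (316 + 139)*(-30457 - 45419) = 455*(-75876) = -34523580)
-m = -1*(-34523580) = 34523580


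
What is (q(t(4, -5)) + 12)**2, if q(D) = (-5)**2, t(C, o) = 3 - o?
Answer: 1369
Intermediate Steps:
q(D) = 25
(q(t(4, -5)) + 12)**2 = (25 + 12)**2 = 37**2 = 1369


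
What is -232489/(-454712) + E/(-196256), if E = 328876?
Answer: -405923838/348593587 ≈ -1.1645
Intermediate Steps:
-232489/(-454712) + E/(-196256) = -232489/(-454712) + 328876/(-196256) = -232489*(-1/454712) + 328876*(-1/196256) = 232489/454712 - 82219/49064 = -405923838/348593587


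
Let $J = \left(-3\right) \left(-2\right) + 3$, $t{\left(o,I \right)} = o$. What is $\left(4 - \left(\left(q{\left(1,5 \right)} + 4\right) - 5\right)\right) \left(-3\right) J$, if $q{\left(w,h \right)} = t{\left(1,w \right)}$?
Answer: $-108$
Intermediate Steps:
$q{\left(w,h \right)} = 1$
$J = 9$ ($J = 6 + 3 = 9$)
$\left(4 - \left(\left(q{\left(1,5 \right)} + 4\right) - 5\right)\right) \left(-3\right) J = \left(4 - \left(\left(1 + 4\right) - 5\right)\right) \left(-3\right) 9 = \left(4 - \left(5 - 5\right)\right) \left(-3\right) 9 = \left(4 - 0\right) \left(-3\right) 9 = \left(4 + 0\right) \left(-3\right) 9 = 4 \left(-3\right) 9 = \left(-12\right) 9 = -108$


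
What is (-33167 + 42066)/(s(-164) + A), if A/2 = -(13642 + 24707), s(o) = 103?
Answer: -8899/76595 ≈ -0.11618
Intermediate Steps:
A = -76698 (A = 2*(-(13642 + 24707)) = 2*(-1*38349) = 2*(-38349) = -76698)
(-33167 + 42066)/(s(-164) + A) = (-33167 + 42066)/(103 - 76698) = 8899/(-76595) = 8899*(-1/76595) = -8899/76595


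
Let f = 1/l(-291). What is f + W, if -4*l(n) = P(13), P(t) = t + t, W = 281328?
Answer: 3657262/13 ≈ 2.8133e+5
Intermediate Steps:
P(t) = 2*t
l(n) = -13/2
f = -2/13 (f = 1/(-13/2) = -2/13 ≈ -0.15385)
f + W = -2/13 + 281328 = 3657262/13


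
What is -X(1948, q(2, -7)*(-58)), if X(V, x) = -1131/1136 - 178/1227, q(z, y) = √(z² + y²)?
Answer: 1589945/1393872 ≈ 1.1407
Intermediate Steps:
q(z, y) = √(y² + z²)
X(V, x) = -1589945/1393872 (X(V, x) = -1131*1/1136 - 178*1/1227 = -1131/1136 - 178/1227 = -1589945/1393872)
-X(1948, q(2, -7)*(-58)) = -1*(-1589945/1393872) = 1589945/1393872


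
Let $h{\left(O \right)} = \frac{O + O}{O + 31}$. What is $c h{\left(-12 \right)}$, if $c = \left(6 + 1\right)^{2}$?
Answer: $- \frac{1176}{19} \approx -61.895$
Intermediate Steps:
$h{\left(O \right)} = \frac{2 O}{31 + O}$
$c = 49$ ($c = 7^{2} = 49$)
$c h{\left(-12 \right)} = 49 \cdot 2 \left(-12\right) \frac{1}{31 - 12} = 49 \cdot 2 \left(-12\right) \frac{1}{19} = 49 \left(- \frac{24}{19}\right) = - \frac{1176}{19}$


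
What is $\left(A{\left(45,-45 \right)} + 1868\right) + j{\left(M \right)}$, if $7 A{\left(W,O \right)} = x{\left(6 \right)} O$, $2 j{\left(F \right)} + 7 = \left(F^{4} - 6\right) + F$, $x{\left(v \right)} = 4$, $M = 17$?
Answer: $\frac{610467}{14} \approx 43605.0$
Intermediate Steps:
$j{\left(F \right)} = - \frac{13}{2} + \frac{F}{2} + \frac{F^{4}}{2}$ ($j{\left(F \right)} = - \frac{7}{2} + \frac{\left(F^{4} - 6\right) + F}{2} = - \frac{7}{2} + \frac{\left(-6 + F^{4}\right) + F}{2} = - \frac{7}{2} + \frac{-6 + F + F^{4}}{2} = - \frac{7}{2} + \left(-3 + \frac{F}{2} + \frac{F^{4}}{2}\right) = - \frac{13}{2} + \frac{F}{2} + \frac{F^{4}}{2}$)
$A{\left(W,O \right)} = \frac{4 O}{7}$
$\left(A{\left(45,-45 \right)} + 1868\right) + j{\left(M \right)} = \left(\frac{4}{7} \left(-45\right) + 1868\right) + \left(- \frac{13}{2} + \frac{1}{2} \cdot 17 + \frac{17^{4}}{2}\right) = \left(- \frac{180}{7} + 1868\right) + \left(- \frac{13}{2} + \frac{17}{2} + \frac{1}{2} \cdot 83521\right) = \frac{12896}{7} + \left(- \frac{13}{2} + \frac{17}{2} + \frac{83521}{2}\right) = \frac{12896}{7} + \frac{83525}{2} = \frac{610467}{14}$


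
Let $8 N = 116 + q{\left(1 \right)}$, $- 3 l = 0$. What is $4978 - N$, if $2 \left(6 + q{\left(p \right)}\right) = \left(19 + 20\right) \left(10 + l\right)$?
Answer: $\frac{39519}{8} \approx 4939.9$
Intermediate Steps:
$l = 0$ ($l = \left(- \frac{1}{3}\right) 0 = 0$)
$q{\left(p \right)} = 189$ ($q{\left(p \right)} = -6 + \frac{\left(19 + 20\right) \left(10 + 0\right)}{2} = -6 + \frac{39 \cdot 10}{2} = -6 + \frac{1}{2} \cdot 390 = -6 + 195 = 189$)
$N = \frac{305}{8}$ ($N = \frac{116 + 189}{8} = \frac{1}{8} \cdot 305 = \frac{305}{8} \approx 38.125$)
$4978 - N = 4978 - \frac{305}{8} = \frac{39519}{8}$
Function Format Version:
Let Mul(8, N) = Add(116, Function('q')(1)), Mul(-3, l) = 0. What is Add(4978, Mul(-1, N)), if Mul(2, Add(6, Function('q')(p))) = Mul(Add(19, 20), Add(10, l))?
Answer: Rational(39519, 8) ≈ 4939.9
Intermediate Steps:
l = 0 (l = Mul(Rational(-1, 3), 0) = 0)
Function('q')(p) = 189 (Function('q')(p) = Add(-6, Mul(Rational(1, 2), Mul(Add(19, 20), Add(10, 0)))) = Add(-6, Mul(Rational(1, 2), Mul(39, 10))) = Add(-6, Mul(Rational(1, 2), 390)) = Add(-6, 195) = 189)
N = Rational(305, 8) (N = Mul(Rational(1, 8), Add(116, 189)) = Mul(Rational(1, 8), 305) = Rational(305, 8) ≈ 38.125)
Add(4978, Mul(-1, N)) = Add(4978, Mul(-1, Rational(305, 8))) = Add(4978, Rational(-305, 8)) = Rational(39519, 8)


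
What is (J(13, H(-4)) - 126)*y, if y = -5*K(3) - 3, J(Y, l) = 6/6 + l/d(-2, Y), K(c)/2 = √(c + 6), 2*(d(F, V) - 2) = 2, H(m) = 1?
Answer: 4114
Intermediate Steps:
d(F, V) = 3 (d(F, V) = 2 + (½)*2 = 2 + 1 = 3)
K(c) = 2*√(6 + c) (K(c) = 2*√(c + 6) = 2*√(6 + c))
J(Y, l) = 1 + l/3 (J(Y, l) = 6/6 + l/3 = 6*(⅙) + l*(⅓) = 1 + l/3)
y = -33 (y = -10*√(6 + 3) - 3 = -10*√9 - 3 = -10*3 - 3 = -5*6 - 3 = -30 - 3 = -33)
(J(13, H(-4)) - 126)*y = ((1 + (⅓)*1) - 126)*(-33) = ((1 + ⅓) - 126)*(-33) = (4/3 - 126)*(-33) = -374/3*(-33) = 4114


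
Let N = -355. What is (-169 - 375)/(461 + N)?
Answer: -272/53 ≈ -5.1321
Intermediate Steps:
(-169 - 375)/(461 + N) = (-169 - 375)/(461 - 355) = -544/106 = -544*1/106 = -272/53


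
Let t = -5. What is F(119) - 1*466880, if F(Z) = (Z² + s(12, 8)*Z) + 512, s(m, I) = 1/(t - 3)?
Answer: -3617775/8 ≈ -4.5222e+5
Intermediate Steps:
s(m, I) = -⅛ (s(m, I) = 1/(-5 - 3) = 1/(-8) = -⅛)
F(Z) = 512 + Z² - Z/8 (F(Z) = (Z² - Z/8) + 512 = 512 + Z² - Z/8)
F(119) - 1*466880 = (512 + 119² - ⅛*119) - 1*466880 = (512 + 14161 - 119/8) - 466880 = 117265/8 - 466880 = -3617775/8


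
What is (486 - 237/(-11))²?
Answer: 31169889/121 ≈ 2.5760e+5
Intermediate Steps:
(486 - 237/(-11))² = (486 - 237*(-1/11))² = (486 + 237/11)² = (5583/11)² = 31169889/121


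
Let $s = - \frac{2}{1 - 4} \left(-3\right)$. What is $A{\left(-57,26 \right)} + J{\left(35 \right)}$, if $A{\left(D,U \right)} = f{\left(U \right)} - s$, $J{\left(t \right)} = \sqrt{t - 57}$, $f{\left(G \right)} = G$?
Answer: $28 + i \sqrt{22} \approx 28.0 + 4.6904 i$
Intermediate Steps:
$J{\left(t \right)} = \sqrt{-57 + t}$
$s = -2$ ($s = - \frac{2}{1 - 4} \left(-3\right) = - \frac{2}{-3} \left(-3\right) = \left(-2\right) \left(- \frac{1}{3}\right) \left(-3\right) = \frac{2}{3} \left(-3\right) = -2$)
$A{\left(D,U \right)} = 2 + U$ ($A{\left(D,U \right)} = U - -2 = U + 2 = 2 + U$)
$A{\left(-57,26 \right)} + J{\left(35 \right)} = \left(2 + 26\right) + \sqrt{-57 + 35} = 28 + \sqrt{-22} = 28 + i \sqrt{22}$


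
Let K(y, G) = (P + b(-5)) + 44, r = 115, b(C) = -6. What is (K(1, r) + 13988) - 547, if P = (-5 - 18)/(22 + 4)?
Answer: 350431/26 ≈ 13478.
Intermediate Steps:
P = -23/26 ≈ -0.88461
K(y, G) = 965/26 (K(y, G) = (-23/26 - 6) + 44 = -179/26 + 44 = 965/26)
(K(1, r) + 13988) - 547 = (965/26 + 13988) - 547 = 364653/26 - 547 = 350431/26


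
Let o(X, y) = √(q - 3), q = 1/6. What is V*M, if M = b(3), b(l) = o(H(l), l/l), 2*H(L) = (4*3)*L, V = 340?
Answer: 170*I*√102/3 ≈ 572.31*I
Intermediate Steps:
q = ⅙ ≈ 0.16667
H(L) = 6*L (H(L) = ((4*3)*L)/2 = (12*L)/2 = 6*L)
o(X, y) = I*√102/6 (o(X, y) = √(⅙ - 3) = √(-17/6) = I*√102/6)
b(l) = I*√102/6
M = I*√102/6 ≈ 1.6833*I
V*M = 340*(I*√102/6) = 170*I*√102/3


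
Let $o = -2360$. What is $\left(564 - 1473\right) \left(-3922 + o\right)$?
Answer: $5710338$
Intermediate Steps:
$\left(564 - 1473\right) \left(-3922 + o\right) = \left(564 - 1473\right) \left(-3922 - 2360\right) = \left(-909\right) \left(-6282\right) = 5710338$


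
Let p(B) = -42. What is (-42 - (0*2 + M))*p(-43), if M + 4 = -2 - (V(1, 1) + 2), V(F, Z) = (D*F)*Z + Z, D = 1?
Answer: 1344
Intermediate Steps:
V(F, Z) = Z + F*Z (V(F, Z) = (1*F)*Z + Z = F*Z + Z = Z + F*Z)
M = -10 (M = -4 + (-2 - (1*(1 + 1) + 2)) = -4 + (-2 - (1*2 + 2)) = -4 + (-2 - (2 + 2)) = -4 + (-2 - 4) = -4 - 6 = -10)
(-42 - (0*2 + M))*p(-43) = (-42 - (0*2 - 10))*(-42) = (-42 - (0 - 10))*(-42) = (-42 - 1*(-10))*(-42) = (-42 + 10)*(-42) = -32*(-42) = 1344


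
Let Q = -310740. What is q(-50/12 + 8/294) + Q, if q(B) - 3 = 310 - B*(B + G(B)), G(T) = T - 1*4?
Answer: -13418230771/43218 ≈ -3.1048e+5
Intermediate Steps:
G(T) = -4 + T (G(T) = T - 4 = -4 + T)
q(B) = 313 - B*(-4 + 2*B) (q(B) = 3 + (310 - B*(B + (-4 + B))) = 3 + (310 - B*(-4 + 2*B)) = 313 - B*(-4 + 2*B))
q(-50/12 + 8/294) + Q = (313 - (-50/12 + 8/294)**2 - (-50/12 + 8/294)*(-4 + (-50/12 + 8/294))) - 310740 = (313 - (-50*1/12 + 8*(1/294))**2 - (-50*1/12 + 8*(1/294))*(-4 + (-50*1/12 + 8*(1/294)))) - 310740 = (313 - (-25/6 + 4/147)**2 - (-25/6 + 4/147)*(-4 + (-25/6 + 4/147))) - 310740 = (313 - (-1217/294)**2 - 1*(-1217/294)*(-4 - 1217/294)) - 310740 = (313 - 1*1481089/86436 - 1*(-1217/294)*(-2393/294)) - 310740 = (313 - 1481089/86436 - 2912281/86436) - 310740 = 11330549/43218 - 310740 = -13418230771/43218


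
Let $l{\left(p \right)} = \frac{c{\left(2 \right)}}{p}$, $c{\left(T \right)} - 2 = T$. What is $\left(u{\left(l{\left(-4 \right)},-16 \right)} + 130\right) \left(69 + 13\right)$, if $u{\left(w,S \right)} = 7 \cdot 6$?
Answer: $14104$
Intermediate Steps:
$c{\left(T \right)} = 2 + T$
$l{\left(p \right)} = \frac{4}{p}$ ($l{\left(p \right)} = \frac{2 + 2}{p} = \frac{4}{p}$)
$u{\left(w,S \right)} = 42$
$\left(u{\left(l{\left(-4 \right)},-16 \right)} + 130\right) \left(69 + 13\right) = \left(42 + 130\right) \left(69 + 13\right) = 172 \cdot 82 = 14104$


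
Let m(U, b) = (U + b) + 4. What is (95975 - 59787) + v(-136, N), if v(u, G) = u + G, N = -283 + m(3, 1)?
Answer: 35777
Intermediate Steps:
m(U, b) = 4 + U + b
N = -275 (N = -283 + (4 + 3 + 1) = -283 + 8 = -275)
v(u, G) = G + u
(95975 - 59787) + v(-136, N) = (95975 - 59787) + (-275 - 136) = 36188 - 411 = 35777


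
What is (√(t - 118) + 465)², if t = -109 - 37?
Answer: 215961 + 1860*I*√66 ≈ 2.1596e+5 + 15111.0*I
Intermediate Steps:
t = -146
(√(t - 118) + 465)² = (√(-146 - 118) + 465)² = (√(-264) + 465)² = (2*I*√66 + 465)² = (465 + 2*I*√66)²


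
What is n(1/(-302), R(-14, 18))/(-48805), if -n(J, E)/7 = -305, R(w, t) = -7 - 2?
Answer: -427/9761 ≈ -0.043746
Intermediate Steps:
R(w, t) = -9
n(J, E) = 2135 (n(J, E) = -7*(-305) = 2135)
n(1/(-302), R(-14, 18))/(-48805) = 2135/(-48805) = 2135*(-1/48805) = -427/9761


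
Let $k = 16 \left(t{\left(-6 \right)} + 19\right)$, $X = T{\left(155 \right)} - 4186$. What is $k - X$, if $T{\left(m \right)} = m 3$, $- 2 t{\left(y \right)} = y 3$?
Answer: $4169$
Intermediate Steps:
$t{\left(y \right)} = - \frac{3 y}{2}$ ($t{\left(y \right)} = - \frac{y 3}{2} = - \frac{3 y}{2}$)
$T{\left(m \right)} = 3 m$
$X = -3721$ ($X = 3 \cdot 155 - 4186 = 465 - 4186 = -3721$)
$k = 448$ ($k = 16 \left(\left(- \frac{3}{2}\right) \left(-6\right) + 19\right) = 16 \left(9 + 19\right) = 16 \cdot 28 = 448$)
$k - X = 448 - -3721 = 448 + 3721 = 4169$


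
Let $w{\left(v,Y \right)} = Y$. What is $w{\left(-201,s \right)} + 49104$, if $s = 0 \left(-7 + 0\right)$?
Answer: $49104$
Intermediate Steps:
$s = 0$ ($s = 0 \left(-7\right) = 0$)
$w{\left(-201,s \right)} + 49104 = 0 + 49104 = 49104$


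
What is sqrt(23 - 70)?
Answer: I*sqrt(47) ≈ 6.8557*I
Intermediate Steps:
sqrt(23 - 70) = sqrt(-47) = I*sqrt(47)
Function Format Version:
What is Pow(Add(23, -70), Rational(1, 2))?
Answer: Mul(I, Pow(47, Rational(1, 2))) ≈ Mul(6.8557, I)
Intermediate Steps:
Pow(Add(23, -70), Rational(1, 2)) = Pow(-47, Rational(1, 2)) = Mul(I, Pow(47, Rational(1, 2)))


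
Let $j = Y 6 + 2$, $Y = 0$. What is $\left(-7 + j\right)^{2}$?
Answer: $25$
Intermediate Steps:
$j = 2$ ($j = 0 \cdot 6 + 2 = 0 + 2 = 2$)
$\left(-7 + j\right)^{2} = \left(-7 + 2\right)^{2} = \left(-5\right)^{2} = 25$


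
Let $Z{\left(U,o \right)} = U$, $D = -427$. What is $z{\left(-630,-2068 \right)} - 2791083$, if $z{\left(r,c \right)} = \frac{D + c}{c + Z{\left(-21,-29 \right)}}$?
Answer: $- \frac{5830569892}{2089} \approx -2.7911 \cdot 10^{6}$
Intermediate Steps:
$z{\left(r,c \right)} = \frac{-427 + c}{-21 + c}$ ($z{\left(r,c \right)} = \frac{-427 + c}{c - 21} = \frac{-427 + c}{-21 + c}$)
$z{\left(-630,-2068 \right)} - 2791083 = \frac{-427 - 2068}{-21 - 2068} - 2791083 = \frac{1}{-2089} \left(-2495\right) - 2791083 = \left(- \frac{1}{2089}\right) \left(-2495\right) - 2791083 = \frac{2495}{2089} - 2791083 = - \frac{5830569892}{2089}$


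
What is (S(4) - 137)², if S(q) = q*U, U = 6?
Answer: 12769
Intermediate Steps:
S(q) = 6*q (S(q) = q*6 = 6*q)
(S(4) - 137)² = (6*4 - 137)² = (24 - 137)² = (-113)² = 12769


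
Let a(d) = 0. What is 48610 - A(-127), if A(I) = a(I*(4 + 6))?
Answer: 48610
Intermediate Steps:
A(I) = 0
48610 - A(-127) = 48610 - 1*0 = 48610 + 0 = 48610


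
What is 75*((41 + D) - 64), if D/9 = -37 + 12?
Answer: -18600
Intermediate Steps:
D = -225 (D = 9*(-37 + 12) = 9*(-25) = -225)
75*((41 + D) - 64) = 75*((41 - 225) - 64) = 75*(-184 - 64) = 75*(-248) = -18600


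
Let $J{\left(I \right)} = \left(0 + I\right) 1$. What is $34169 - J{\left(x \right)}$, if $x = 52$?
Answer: $34117$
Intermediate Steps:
$J{\left(I \right)} = I$ ($J{\left(I \right)} = I 1 = I$)
$34169 - J{\left(x \right)} = 34169 - 52 = 34117$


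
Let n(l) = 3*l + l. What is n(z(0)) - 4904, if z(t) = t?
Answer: -4904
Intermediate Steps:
n(l) = 4*l
n(z(0)) - 4904 = 4*0 - 4904 = 0 - 4904 = -4904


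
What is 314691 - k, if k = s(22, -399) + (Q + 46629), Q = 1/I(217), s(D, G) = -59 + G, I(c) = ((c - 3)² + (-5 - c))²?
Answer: 557713214095519/2076989476 ≈ 2.6852e+5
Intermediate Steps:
I(c) = (-5 + (-3 + c)² - c)² (I(c) = ((-3 + c)² + (-5 - c))² = (-5 + (-3 + c)² - c)²)
Q = 1/2076989476 (Q = 1/((5 + 217 - (-3 + 217)²)²) = 1/((5 + 217 - 1*214²)²) = 1/((5 + 217 - 1*45796)²) = 1/((5 + 217 - 45796)²) = 1/((-45574)²) = 1/2076989476 ≈ 4.8147e-10)
k = 95896681096397/2076989476 (k = (-59 - 399) + (1/2076989476 + 46629) = -458 + 96847942276405/2076989476 = 95896681096397/2076989476 ≈ 46171.)
314691 - k = 314691 - 1*95896681096397/2076989476 = 314691 - 95896681096397/2076989476 = 557713214095519/2076989476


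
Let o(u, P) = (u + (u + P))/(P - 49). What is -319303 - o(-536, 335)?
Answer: -8301811/26 ≈ -3.1930e+5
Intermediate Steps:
o(u, P) = (P + 2*u)/(-49 + P) (o(u, P) = (u + (P + u))/(-49 + P) = (P + 2*u)/(-49 + P))
-319303 - o(-536, 335) = -319303 - (335 + 2*(-536))/(-49 + 335) = -319303 - (335 - 1072)/286 = -319303 - (-737)/286 = -319303 - 1*(-67/26) = -319303 + 67/26 = -8301811/26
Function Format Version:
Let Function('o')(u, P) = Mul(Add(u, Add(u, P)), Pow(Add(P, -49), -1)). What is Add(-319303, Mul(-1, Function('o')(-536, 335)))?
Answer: Rational(-8301811, 26) ≈ -3.1930e+5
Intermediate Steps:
Function('o')(u, P) = Mul(Pow(Add(-49, P), -1), Add(P, Mul(2, u))) (Function('o')(u, P) = Mul(Add(u, Add(P, u)), Pow(Add(-49, P), -1)) = Mul(Add(P, Mul(2, u)), Pow(Add(-49, P), -1)) = Mul(Pow(Add(-49, P), -1), Add(P, Mul(2, u))))
Add(-319303, Mul(-1, Function('o')(-536, 335))) = Add(-319303, Mul(-1, Mul(Pow(Add(-49, 335), -1), Add(335, Mul(2, -536))))) = Add(-319303, Mul(-1, Mul(Pow(286, -1), Add(335, -1072)))) = Add(-319303, Mul(-1, Mul(Rational(1, 286), -737))) = Add(-319303, Mul(-1, Rational(-67, 26))) = Add(-319303, Rational(67, 26)) = Rational(-8301811, 26)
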